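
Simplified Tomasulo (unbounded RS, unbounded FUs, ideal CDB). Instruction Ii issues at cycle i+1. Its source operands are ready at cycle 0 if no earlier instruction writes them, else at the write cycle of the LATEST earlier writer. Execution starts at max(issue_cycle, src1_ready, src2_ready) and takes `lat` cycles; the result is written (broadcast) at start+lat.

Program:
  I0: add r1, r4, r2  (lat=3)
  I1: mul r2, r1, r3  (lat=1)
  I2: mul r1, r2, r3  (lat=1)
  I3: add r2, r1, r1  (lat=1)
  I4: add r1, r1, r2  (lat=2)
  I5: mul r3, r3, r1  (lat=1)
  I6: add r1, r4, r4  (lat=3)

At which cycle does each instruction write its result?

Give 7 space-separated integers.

Answer: 4 5 6 7 9 10 10

Derivation:
I0 add r1: issue@1 deps=(None,None) exec_start@1 write@4
I1 mul r2: issue@2 deps=(0,None) exec_start@4 write@5
I2 mul r1: issue@3 deps=(1,None) exec_start@5 write@6
I3 add r2: issue@4 deps=(2,2) exec_start@6 write@7
I4 add r1: issue@5 deps=(2,3) exec_start@7 write@9
I5 mul r3: issue@6 deps=(None,4) exec_start@9 write@10
I6 add r1: issue@7 deps=(None,None) exec_start@7 write@10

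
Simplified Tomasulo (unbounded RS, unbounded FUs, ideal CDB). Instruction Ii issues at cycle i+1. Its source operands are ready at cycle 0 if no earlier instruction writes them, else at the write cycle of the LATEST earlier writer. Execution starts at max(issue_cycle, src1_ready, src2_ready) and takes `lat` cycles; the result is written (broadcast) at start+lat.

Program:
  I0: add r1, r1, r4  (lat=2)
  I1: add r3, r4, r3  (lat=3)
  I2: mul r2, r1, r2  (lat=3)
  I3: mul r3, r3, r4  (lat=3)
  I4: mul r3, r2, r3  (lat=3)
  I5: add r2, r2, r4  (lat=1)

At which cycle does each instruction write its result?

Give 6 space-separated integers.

I0 add r1: issue@1 deps=(None,None) exec_start@1 write@3
I1 add r3: issue@2 deps=(None,None) exec_start@2 write@5
I2 mul r2: issue@3 deps=(0,None) exec_start@3 write@6
I3 mul r3: issue@4 deps=(1,None) exec_start@5 write@8
I4 mul r3: issue@5 deps=(2,3) exec_start@8 write@11
I5 add r2: issue@6 deps=(2,None) exec_start@6 write@7

Answer: 3 5 6 8 11 7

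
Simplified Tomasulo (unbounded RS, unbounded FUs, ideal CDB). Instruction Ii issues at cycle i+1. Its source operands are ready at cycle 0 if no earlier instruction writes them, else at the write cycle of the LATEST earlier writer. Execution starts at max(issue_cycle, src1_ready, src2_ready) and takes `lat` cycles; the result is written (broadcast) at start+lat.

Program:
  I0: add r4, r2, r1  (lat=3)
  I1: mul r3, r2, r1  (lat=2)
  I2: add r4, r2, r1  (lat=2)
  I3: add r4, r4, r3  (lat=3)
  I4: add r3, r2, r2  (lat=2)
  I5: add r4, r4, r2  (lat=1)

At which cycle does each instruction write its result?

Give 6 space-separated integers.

Answer: 4 4 5 8 7 9

Derivation:
I0 add r4: issue@1 deps=(None,None) exec_start@1 write@4
I1 mul r3: issue@2 deps=(None,None) exec_start@2 write@4
I2 add r4: issue@3 deps=(None,None) exec_start@3 write@5
I3 add r4: issue@4 deps=(2,1) exec_start@5 write@8
I4 add r3: issue@5 deps=(None,None) exec_start@5 write@7
I5 add r4: issue@6 deps=(3,None) exec_start@8 write@9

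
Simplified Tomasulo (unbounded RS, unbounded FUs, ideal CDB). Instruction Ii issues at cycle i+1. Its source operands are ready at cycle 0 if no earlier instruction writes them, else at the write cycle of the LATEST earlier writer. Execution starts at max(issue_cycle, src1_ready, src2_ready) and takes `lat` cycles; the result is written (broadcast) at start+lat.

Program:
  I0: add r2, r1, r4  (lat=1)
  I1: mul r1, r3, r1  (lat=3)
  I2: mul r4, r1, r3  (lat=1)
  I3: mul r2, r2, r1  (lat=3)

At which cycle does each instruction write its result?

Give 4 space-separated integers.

I0 add r2: issue@1 deps=(None,None) exec_start@1 write@2
I1 mul r1: issue@2 deps=(None,None) exec_start@2 write@5
I2 mul r4: issue@3 deps=(1,None) exec_start@5 write@6
I3 mul r2: issue@4 deps=(0,1) exec_start@5 write@8

Answer: 2 5 6 8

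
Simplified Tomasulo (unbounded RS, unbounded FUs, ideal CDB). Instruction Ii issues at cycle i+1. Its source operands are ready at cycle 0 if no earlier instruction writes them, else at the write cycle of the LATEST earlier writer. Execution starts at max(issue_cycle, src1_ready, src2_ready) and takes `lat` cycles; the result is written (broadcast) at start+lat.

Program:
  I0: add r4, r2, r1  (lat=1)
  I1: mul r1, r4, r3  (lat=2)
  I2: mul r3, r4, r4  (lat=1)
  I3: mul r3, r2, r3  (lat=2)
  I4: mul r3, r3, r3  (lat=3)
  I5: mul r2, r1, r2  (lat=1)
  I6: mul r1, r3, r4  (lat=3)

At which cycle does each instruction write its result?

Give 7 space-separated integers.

Answer: 2 4 4 6 9 7 12

Derivation:
I0 add r4: issue@1 deps=(None,None) exec_start@1 write@2
I1 mul r1: issue@2 deps=(0,None) exec_start@2 write@4
I2 mul r3: issue@3 deps=(0,0) exec_start@3 write@4
I3 mul r3: issue@4 deps=(None,2) exec_start@4 write@6
I4 mul r3: issue@5 deps=(3,3) exec_start@6 write@9
I5 mul r2: issue@6 deps=(1,None) exec_start@6 write@7
I6 mul r1: issue@7 deps=(4,0) exec_start@9 write@12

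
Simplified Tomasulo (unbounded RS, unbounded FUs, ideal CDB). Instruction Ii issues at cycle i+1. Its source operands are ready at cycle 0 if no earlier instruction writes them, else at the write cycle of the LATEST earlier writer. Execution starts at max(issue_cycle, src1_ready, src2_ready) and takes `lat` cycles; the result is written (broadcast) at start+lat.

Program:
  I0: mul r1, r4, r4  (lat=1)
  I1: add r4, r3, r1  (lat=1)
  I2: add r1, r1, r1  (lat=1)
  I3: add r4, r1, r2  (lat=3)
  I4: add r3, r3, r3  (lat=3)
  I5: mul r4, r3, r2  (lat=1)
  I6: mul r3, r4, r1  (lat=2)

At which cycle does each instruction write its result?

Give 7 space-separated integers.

Answer: 2 3 4 7 8 9 11

Derivation:
I0 mul r1: issue@1 deps=(None,None) exec_start@1 write@2
I1 add r4: issue@2 deps=(None,0) exec_start@2 write@3
I2 add r1: issue@3 deps=(0,0) exec_start@3 write@4
I3 add r4: issue@4 deps=(2,None) exec_start@4 write@7
I4 add r3: issue@5 deps=(None,None) exec_start@5 write@8
I5 mul r4: issue@6 deps=(4,None) exec_start@8 write@9
I6 mul r3: issue@7 deps=(5,2) exec_start@9 write@11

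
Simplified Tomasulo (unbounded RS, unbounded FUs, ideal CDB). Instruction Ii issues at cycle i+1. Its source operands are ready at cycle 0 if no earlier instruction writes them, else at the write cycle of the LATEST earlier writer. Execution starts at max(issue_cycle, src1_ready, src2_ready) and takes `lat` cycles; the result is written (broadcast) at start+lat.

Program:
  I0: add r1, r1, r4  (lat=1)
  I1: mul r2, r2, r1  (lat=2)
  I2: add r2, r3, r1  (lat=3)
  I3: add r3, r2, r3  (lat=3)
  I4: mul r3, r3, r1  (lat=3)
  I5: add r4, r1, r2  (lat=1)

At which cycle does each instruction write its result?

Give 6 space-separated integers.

I0 add r1: issue@1 deps=(None,None) exec_start@1 write@2
I1 mul r2: issue@2 deps=(None,0) exec_start@2 write@4
I2 add r2: issue@3 deps=(None,0) exec_start@3 write@6
I3 add r3: issue@4 deps=(2,None) exec_start@6 write@9
I4 mul r3: issue@5 deps=(3,0) exec_start@9 write@12
I5 add r4: issue@6 deps=(0,2) exec_start@6 write@7

Answer: 2 4 6 9 12 7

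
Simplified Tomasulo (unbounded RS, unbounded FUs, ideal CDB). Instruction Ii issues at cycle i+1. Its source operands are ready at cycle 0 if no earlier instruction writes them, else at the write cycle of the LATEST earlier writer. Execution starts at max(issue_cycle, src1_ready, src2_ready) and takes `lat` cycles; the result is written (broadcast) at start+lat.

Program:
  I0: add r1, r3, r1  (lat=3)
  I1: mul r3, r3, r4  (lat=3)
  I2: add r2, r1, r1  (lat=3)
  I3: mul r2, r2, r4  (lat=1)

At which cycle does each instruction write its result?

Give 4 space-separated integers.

Answer: 4 5 7 8

Derivation:
I0 add r1: issue@1 deps=(None,None) exec_start@1 write@4
I1 mul r3: issue@2 deps=(None,None) exec_start@2 write@5
I2 add r2: issue@3 deps=(0,0) exec_start@4 write@7
I3 mul r2: issue@4 deps=(2,None) exec_start@7 write@8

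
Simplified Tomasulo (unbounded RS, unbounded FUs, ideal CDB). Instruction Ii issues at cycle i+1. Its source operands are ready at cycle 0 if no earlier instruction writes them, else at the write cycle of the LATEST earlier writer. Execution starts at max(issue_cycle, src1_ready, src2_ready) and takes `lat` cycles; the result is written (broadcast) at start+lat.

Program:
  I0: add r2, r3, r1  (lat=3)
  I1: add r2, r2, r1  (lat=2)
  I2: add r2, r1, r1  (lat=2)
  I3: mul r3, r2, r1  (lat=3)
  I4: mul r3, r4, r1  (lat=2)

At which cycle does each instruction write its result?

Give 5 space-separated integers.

I0 add r2: issue@1 deps=(None,None) exec_start@1 write@4
I1 add r2: issue@2 deps=(0,None) exec_start@4 write@6
I2 add r2: issue@3 deps=(None,None) exec_start@3 write@5
I3 mul r3: issue@4 deps=(2,None) exec_start@5 write@8
I4 mul r3: issue@5 deps=(None,None) exec_start@5 write@7

Answer: 4 6 5 8 7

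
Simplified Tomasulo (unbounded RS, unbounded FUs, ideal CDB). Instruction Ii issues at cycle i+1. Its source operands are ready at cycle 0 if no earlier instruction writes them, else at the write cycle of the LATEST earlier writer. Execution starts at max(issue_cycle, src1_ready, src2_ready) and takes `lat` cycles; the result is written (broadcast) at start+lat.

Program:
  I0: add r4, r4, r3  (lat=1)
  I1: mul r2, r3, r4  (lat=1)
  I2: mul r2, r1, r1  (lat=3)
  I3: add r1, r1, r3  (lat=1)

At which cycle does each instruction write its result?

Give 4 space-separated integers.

Answer: 2 3 6 5

Derivation:
I0 add r4: issue@1 deps=(None,None) exec_start@1 write@2
I1 mul r2: issue@2 deps=(None,0) exec_start@2 write@3
I2 mul r2: issue@3 deps=(None,None) exec_start@3 write@6
I3 add r1: issue@4 deps=(None,None) exec_start@4 write@5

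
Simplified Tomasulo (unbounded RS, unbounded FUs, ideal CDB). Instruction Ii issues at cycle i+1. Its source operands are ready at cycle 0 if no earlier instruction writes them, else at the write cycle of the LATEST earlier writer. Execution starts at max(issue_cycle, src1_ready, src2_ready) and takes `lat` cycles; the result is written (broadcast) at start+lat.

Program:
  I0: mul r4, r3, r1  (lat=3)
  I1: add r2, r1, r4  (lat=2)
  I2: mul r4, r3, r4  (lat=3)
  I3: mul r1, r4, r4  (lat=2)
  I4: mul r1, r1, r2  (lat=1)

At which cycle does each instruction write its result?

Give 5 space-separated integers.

I0 mul r4: issue@1 deps=(None,None) exec_start@1 write@4
I1 add r2: issue@2 deps=(None,0) exec_start@4 write@6
I2 mul r4: issue@3 deps=(None,0) exec_start@4 write@7
I3 mul r1: issue@4 deps=(2,2) exec_start@7 write@9
I4 mul r1: issue@5 deps=(3,1) exec_start@9 write@10

Answer: 4 6 7 9 10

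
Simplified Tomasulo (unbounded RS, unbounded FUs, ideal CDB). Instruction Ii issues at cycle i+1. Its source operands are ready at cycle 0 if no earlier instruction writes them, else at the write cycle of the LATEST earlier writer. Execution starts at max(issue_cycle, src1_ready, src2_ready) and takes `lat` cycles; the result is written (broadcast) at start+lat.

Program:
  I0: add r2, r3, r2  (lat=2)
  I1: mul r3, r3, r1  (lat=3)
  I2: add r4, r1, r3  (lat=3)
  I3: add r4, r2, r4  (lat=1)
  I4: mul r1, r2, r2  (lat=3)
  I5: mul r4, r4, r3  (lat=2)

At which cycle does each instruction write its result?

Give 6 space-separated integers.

I0 add r2: issue@1 deps=(None,None) exec_start@1 write@3
I1 mul r3: issue@2 deps=(None,None) exec_start@2 write@5
I2 add r4: issue@3 deps=(None,1) exec_start@5 write@8
I3 add r4: issue@4 deps=(0,2) exec_start@8 write@9
I4 mul r1: issue@5 deps=(0,0) exec_start@5 write@8
I5 mul r4: issue@6 deps=(3,1) exec_start@9 write@11

Answer: 3 5 8 9 8 11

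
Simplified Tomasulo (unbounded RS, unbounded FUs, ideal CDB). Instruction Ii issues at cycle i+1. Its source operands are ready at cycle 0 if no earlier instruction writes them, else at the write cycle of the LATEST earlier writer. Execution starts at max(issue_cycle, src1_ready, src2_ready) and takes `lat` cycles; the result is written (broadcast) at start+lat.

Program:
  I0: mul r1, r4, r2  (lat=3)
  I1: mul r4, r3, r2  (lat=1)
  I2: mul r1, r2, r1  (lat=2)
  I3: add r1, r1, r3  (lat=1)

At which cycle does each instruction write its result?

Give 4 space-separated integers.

I0 mul r1: issue@1 deps=(None,None) exec_start@1 write@4
I1 mul r4: issue@2 deps=(None,None) exec_start@2 write@3
I2 mul r1: issue@3 deps=(None,0) exec_start@4 write@6
I3 add r1: issue@4 deps=(2,None) exec_start@6 write@7

Answer: 4 3 6 7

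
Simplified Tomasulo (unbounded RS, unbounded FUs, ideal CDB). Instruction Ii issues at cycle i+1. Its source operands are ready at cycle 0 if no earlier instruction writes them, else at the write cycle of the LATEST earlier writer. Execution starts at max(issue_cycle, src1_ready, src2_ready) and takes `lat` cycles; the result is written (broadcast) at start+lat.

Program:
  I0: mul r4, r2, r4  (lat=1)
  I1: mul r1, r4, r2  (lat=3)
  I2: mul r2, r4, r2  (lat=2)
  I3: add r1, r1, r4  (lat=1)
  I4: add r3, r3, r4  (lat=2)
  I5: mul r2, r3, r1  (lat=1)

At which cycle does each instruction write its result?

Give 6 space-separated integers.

Answer: 2 5 5 6 7 8

Derivation:
I0 mul r4: issue@1 deps=(None,None) exec_start@1 write@2
I1 mul r1: issue@2 deps=(0,None) exec_start@2 write@5
I2 mul r2: issue@3 deps=(0,None) exec_start@3 write@5
I3 add r1: issue@4 deps=(1,0) exec_start@5 write@6
I4 add r3: issue@5 deps=(None,0) exec_start@5 write@7
I5 mul r2: issue@6 deps=(4,3) exec_start@7 write@8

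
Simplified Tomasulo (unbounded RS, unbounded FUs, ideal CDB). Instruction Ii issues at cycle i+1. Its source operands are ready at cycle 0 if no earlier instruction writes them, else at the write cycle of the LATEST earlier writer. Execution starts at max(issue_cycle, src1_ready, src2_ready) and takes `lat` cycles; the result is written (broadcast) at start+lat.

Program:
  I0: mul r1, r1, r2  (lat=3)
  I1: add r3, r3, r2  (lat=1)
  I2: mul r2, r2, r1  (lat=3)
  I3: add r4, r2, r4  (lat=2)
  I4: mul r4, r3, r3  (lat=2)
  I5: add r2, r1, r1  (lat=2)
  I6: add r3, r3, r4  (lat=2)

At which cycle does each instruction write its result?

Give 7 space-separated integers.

Answer: 4 3 7 9 7 8 9

Derivation:
I0 mul r1: issue@1 deps=(None,None) exec_start@1 write@4
I1 add r3: issue@2 deps=(None,None) exec_start@2 write@3
I2 mul r2: issue@3 deps=(None,0) exec_start@4 write@7
I3 add r4: issue@4 deps=(2,None) exec_start@7 write@9
I4 mul r4: issue@5 deps=(1,1) exec_start@5 write@7
I5 add r2: issue@6 deps=(0,0) exec_start@6 write@8
I6 add r3: issue@7 deps=(1,4) exec_start@7 write@9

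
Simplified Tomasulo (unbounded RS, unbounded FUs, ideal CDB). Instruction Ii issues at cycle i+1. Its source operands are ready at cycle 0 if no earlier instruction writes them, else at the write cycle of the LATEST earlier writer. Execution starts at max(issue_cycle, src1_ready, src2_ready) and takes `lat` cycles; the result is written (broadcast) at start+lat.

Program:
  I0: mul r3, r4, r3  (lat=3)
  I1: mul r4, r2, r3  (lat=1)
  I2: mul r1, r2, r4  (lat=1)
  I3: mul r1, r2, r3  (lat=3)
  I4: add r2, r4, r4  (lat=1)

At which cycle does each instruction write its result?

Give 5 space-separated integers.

I0 mul r3: issue@1 deps=(None,None) exec_start@1 write@4
I1 mul r4: issue@2 deps=(None,0) exec_start@4 write@5
I2 mul r1: issue@3 deps=(None,1) exec_start@5 write@6
I3 mul r1: issue@4 deps=(None,0) exec_start@4 write@7
I4 add r2: issue@5 deps=(1,1) exec_start@5 write@6

Answer: 4 5 6 7 6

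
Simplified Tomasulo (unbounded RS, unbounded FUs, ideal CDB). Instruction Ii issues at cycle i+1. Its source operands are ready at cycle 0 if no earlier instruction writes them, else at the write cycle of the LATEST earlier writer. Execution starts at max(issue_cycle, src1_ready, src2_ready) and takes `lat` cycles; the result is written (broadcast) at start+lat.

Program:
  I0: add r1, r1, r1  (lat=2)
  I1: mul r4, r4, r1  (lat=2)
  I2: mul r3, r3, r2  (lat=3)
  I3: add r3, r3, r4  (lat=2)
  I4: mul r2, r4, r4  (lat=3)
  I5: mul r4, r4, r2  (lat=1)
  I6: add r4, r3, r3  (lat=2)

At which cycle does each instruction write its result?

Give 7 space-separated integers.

I0 add r1: issue@1 deps=(None,None) exec_start@1 write@3
I1 mul r4: issue@2 deps=(None,0) exec_start@3 write@5
I2 mul r3: issue@3 deps=(None,None) exec_start@3 write@6
I3 add r3: issue@4 deps=(2,1) exec_start@6 write@8
I4 mul r2: issue@5 deps=(1,1) exec_start@5 write@8
I5 mul r4: issue@6 deps=(1,4) exec_start@8 write@9
I6 add r4: issue@7 deps=(3,3) exec_start@8 write@10

Answer: 3 5 6 8 8 9 10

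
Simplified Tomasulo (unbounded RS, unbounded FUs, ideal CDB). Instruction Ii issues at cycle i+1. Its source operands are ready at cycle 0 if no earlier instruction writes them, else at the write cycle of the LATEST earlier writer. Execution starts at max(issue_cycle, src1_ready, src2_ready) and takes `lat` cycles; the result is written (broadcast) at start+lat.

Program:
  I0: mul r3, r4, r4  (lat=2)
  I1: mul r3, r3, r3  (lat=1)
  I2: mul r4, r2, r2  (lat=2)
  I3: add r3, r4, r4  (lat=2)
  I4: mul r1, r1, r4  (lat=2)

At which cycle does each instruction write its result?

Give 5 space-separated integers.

Answer: 3 4 5 7 7

Derivation:
I0 mul r3: issue@1 deps=(None,None) exec_start@1 write@3
I1 mul r3: issue@2 deps=(0,0) exec_start@3 write@4
I2 mul r4: issue@3 deps=(None,None) exec_start@3 write@5
I3 add r3: issue@4 deps=(2,2) exec_start@5 write@7
I4 mul r1: issue@5 deps=(None,2) exec_start@5 write@7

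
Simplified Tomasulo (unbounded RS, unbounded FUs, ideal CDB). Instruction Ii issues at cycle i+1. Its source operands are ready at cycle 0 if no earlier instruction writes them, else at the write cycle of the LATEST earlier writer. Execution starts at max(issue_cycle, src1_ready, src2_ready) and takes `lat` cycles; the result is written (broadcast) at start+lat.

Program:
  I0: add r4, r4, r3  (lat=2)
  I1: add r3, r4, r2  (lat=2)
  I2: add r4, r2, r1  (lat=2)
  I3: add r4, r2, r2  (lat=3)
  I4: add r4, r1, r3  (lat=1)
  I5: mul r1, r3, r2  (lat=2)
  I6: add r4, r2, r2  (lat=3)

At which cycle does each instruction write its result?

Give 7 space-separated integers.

Answer: 3 5 5 7 6 8 10

Derivation:
I0 add r4: issue@1 deps=(None,None) exec_start@1 write@3
I1 add r3: issue@2 deps=(0,None) exec_start@3 write@5
I2 add r4: issue@3 deps=(None,None) exec_start@3 write@5
I3 add r4: issue@4 deps=(None,None) exec_start@4 write@7
I4 add r4: issue@5 deps=(None,1) exec_start@5 write@6
I5 mul r1: issue@6 deps=(1,None) exec_start@6 write@8
I6 add r4: issue@7 deps=(None,None) exec_start@7 write@10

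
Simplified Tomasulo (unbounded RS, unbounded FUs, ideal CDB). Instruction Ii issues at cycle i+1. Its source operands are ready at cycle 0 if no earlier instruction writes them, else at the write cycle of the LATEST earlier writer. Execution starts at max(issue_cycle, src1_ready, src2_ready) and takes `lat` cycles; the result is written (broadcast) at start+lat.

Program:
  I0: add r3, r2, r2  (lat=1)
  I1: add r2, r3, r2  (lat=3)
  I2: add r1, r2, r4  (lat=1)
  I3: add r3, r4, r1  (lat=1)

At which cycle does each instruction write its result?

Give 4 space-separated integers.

Answer: 2 5 6 7

Derivation:
I0 add r3: issue@1 deps=(None,None) exec_start@1 write@2
I1 add r2: issue@2 deps=(0,None) exec_start@2 write@5
I2 add r1: issue@3 deps=(1,None) exec_start@5 write@6
I3 add r3: issue@4 deps=(None,2) exec_start@6 write@7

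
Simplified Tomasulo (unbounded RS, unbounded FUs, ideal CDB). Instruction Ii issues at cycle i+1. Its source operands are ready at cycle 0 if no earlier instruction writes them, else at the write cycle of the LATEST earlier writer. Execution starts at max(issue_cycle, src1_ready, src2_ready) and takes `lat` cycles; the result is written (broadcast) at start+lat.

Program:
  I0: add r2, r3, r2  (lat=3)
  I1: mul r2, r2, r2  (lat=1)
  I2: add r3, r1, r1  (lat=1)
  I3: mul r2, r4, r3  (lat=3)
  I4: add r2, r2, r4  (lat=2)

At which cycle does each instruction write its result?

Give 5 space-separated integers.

Answer: 4 5 4 7 9

Derivation:
I0 add r2: issue@1 deps=(None,None) exec_start@1 write@4
I1 mul r2: issue@2 deps=(0,0) exec_start@4 write@5
I2 add r3: issue@3 deps=(None,None) exec_start@3 write@4
I3 mul r2: issue@4 deps=(None,2) exec_start@4 write@7
I4 add r2: issue@5 deps=(3,None) exec_start@7 write@9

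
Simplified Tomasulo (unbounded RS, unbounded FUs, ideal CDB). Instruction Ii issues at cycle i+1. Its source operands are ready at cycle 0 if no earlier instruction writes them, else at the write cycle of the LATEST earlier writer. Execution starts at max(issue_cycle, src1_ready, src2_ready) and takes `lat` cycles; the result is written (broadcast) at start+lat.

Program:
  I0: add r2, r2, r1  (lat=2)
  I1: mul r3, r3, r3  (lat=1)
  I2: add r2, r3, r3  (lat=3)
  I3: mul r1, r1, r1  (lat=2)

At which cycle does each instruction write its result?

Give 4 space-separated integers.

I0 add r2: issue@1 deps=(None,None) exec_start@1 write@3
I1 mul r3: issue@2 deps=(None,None) exec_start@2 write@3
I2 add r2: issue@3 deps=(1,1) exec_start@3 write@6
I3 mul r1: issue@4 deps=(None,None) exec_start@4 write@6

Answer: 3 3 6 6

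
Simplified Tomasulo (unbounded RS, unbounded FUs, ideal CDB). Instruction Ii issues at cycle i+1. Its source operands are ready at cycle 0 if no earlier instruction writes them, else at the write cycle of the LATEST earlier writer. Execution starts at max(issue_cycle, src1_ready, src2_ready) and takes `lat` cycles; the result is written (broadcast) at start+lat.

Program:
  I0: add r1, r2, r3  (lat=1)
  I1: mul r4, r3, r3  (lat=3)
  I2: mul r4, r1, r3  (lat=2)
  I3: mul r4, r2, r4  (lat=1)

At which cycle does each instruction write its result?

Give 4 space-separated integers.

I0 add r1: issue@1 deps=(None,None) exec_start@1 write@2
I1 mul r4: issue@2 deps=(None,None) exec_start@2 write@5
I2 mul r4: issue@3 deps=(0,None) exec_start@3 write@5
I3 mul r4: issue@4 deps=(None,2) exec_start@5 write@6

Answer: 2 5 5 6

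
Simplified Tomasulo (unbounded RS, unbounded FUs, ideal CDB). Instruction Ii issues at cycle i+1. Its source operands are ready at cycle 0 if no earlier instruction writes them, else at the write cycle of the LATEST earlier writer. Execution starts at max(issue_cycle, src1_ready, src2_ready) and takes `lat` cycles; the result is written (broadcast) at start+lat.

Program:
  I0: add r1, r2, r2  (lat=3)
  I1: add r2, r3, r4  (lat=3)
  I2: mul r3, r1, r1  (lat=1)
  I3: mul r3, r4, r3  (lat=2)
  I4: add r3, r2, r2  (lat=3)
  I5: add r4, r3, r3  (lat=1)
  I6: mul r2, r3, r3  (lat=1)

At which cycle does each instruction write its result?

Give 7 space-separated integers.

Answer: 4 5 5 7 8 9 9

Derivation:
I0 add r1: issue@1 deps=(None,None) exec_start@1 write@4
I1 add r2: issue@2 deps=(None,None) exec_start@2 write@5
I2 mul r3: issue@3 deps=(0,0) exec_start@4 write@5
I3 mul r3: issue@4 deps=(None,2) exec_start@5 write@7
I4 add r3: issue@5 deps=(1,1) exec_start@5 write@8
I5 add r4: issue@6 deps=(4,4) exec_start@8 write@9
I6 mul r2: issue@7 deps=(4,4) exec_start@8 write@9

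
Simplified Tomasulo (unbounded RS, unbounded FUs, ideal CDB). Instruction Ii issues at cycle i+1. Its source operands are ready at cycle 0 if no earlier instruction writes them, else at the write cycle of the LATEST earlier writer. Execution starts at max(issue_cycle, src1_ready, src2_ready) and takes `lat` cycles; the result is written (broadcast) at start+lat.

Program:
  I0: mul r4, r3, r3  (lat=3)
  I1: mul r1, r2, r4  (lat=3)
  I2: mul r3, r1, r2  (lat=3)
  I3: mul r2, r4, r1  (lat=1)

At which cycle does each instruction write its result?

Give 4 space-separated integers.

I0 mul r4: issue@1 deps=(None,None) exec_start@1 write@4
I1 mul r1: issue@2 deps=(None,0) exec_start@4 write@7
I2 mul r3: issue@3 deps=(1,None) exec_start@7 write@10
I3 mul r2: issue@4 deps=(0,1) exec_start@7 write@8

Answer: 4 7 10 8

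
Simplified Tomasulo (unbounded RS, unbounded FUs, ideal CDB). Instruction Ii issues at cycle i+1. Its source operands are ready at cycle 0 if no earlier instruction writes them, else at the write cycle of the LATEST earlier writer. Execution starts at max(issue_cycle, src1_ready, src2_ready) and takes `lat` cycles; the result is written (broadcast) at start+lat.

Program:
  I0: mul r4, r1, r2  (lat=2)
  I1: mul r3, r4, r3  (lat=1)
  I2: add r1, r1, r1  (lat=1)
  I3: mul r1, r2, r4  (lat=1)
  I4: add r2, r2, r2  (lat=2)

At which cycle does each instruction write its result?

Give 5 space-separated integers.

I0 mul r4: issue@1 deps=(None,None) exec_start@1 write@3
I1 mul r3: issue@2 deps=(0,None) exec_start@3 write@4
I2 add r1: issue@3 deps=(None,None) exec_start@3 write@4
I3 mul r1: issue@4 deps=(None,0) exec_start@4 write@5
I4 add r2: issue@5 deps=(None,None) exec_start@5 write@7

Answer: 3 4 4 5 7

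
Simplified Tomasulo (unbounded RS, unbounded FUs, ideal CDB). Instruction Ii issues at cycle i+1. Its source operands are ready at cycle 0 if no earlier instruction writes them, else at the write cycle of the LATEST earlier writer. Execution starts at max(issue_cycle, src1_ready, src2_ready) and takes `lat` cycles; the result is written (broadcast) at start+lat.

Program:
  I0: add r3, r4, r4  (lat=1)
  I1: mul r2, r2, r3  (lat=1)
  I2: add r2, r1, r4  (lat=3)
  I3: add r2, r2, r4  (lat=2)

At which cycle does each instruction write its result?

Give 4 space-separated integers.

I0 add r3: issue@1 deps=(None,None) exec_start@1 write@2
I1 mul r2: issue@2 deps=(None,0) exec_start@2 write@3
I2 add r2: issue@3 deps=(None,None) exec_start@3 write@6
I3 add r2: issue@4 deps=(2,None) exec_start@6 write@8

Answer: 2 3 6 8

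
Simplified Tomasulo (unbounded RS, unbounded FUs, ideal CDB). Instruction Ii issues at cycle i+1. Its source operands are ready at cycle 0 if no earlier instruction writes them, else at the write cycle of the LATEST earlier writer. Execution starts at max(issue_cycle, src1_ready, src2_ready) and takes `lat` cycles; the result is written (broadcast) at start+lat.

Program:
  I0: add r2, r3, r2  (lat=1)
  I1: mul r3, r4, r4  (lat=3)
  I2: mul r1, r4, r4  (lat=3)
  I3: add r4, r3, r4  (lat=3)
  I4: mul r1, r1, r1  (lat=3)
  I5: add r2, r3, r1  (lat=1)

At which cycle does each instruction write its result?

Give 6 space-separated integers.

Answer: 2 5 6 8 9 10

Derivation:
I0 add r2: issue@1 deps=(None,None) exec_start@1 write@2
I1 mul r3: issue@2 deps=(None,None) exec_start@2 write@5
I2 mul r1: issue@3 deps=(None,None) exec_start@3 write@6
I3 add r4: issue@4 deps=(1,None) exec_start@5 write@8
I4 mul r1: issue@5 deps=(2,2) exec_start@6 write@9
I5 add r2: issue@6 deps=(1,4) exec_start@9 write@10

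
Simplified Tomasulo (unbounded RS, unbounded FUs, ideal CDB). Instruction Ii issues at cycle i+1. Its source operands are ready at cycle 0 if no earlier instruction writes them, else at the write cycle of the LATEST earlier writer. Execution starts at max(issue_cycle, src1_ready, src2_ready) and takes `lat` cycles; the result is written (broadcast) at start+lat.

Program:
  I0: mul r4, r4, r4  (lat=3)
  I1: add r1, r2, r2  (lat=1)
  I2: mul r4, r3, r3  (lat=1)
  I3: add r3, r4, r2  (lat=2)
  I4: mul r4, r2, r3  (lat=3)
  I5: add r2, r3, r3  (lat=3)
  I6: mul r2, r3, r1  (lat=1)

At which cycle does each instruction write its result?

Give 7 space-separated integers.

I0 mul r4: issue@1 deps=(None,None) exec_start@1 write@4
I1 add r1: issue@2 deps=(None,None) exec_start@2 write@3
I2 mul r4: issue@3 deps=(None,None) exec_start@3 write@4
I3 add r3: issue@4 deps=(2,None) exec_start@4 write@6
I4 mul r4: issue@5 deps=(None,3) exec_start@6 write@9
I5 add r2: issue@6 deps=(3,3) exec_start@6 write@9
I6 mul r2: issue@7 deps=(3,1) exec_start@7 write@8

Answer: 4 3 4 6 9 9 8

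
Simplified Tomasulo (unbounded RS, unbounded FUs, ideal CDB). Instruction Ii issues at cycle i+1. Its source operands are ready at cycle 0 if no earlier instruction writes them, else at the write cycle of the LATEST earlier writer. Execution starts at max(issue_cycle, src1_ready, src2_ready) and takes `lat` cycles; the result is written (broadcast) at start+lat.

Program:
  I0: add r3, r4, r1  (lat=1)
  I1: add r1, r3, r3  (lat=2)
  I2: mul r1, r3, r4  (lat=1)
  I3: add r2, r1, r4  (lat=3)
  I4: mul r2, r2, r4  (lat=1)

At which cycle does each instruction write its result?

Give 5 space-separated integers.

Answer: 2 4 4 7 8

Derivation:
I0 add r3: issue@1 deps=(None,None) exec_start@1 write@2
I1 add r1: issue@2 deps=(0,0) exec_start@2 write@4
I2 mul r1: issue@3 deps=(0,None) exec_start@3 write@4
I3 add r2: issue@4 deps=(2,None) exec_start@4 write@7
I4 mul r2: issue@5 deps=(3,None) exec_start@7 write@8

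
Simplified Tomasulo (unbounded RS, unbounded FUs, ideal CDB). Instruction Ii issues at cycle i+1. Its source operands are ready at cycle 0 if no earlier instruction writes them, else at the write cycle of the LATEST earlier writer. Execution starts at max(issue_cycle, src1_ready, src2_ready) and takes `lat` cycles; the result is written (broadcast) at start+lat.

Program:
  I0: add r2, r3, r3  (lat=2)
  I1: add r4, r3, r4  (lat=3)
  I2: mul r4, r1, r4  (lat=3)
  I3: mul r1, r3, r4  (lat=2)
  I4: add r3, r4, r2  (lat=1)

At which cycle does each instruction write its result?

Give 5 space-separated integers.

I0 add r2: issue@1 deps=(None,None) exec_start@1 write@3
I1 add r4: issue@2 deps=(None,None) exec_start@2 write@5
I2 mul r4: issue@3 deps=(None,1) exec_start@5 write@8
I3 mul r1: issue@4 deps=(None,2) exec_start@8 write@10
I4 add r3: issue@5 deps=(2,0) exec_start@8 write@9

Answer: 3 5 8 10 9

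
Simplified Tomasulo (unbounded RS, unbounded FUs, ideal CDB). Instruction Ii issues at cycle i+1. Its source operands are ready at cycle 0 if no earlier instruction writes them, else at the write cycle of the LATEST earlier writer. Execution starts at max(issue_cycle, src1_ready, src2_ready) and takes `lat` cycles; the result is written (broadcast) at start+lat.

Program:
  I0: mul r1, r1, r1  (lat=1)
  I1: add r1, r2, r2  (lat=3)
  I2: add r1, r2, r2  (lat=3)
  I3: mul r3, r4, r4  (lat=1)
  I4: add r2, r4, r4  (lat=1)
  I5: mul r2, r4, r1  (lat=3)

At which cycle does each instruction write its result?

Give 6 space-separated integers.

Answer: 2 5 6 5 6 9

Derivation:
I0 mul r1: issue@1 deps=(None,None) exec_start@1 write@2
I1 add r1: issue@2 deps=(None,None) exec_start@2 write@5
I2 add r1: issue@3 deps=(None,None) exec_start@3 write@6
I3 mul r3: issue@4 deps=(None,None) exec_start@4 write@5
I4 add r2: issue@5 deps=(None,None) exec_start@5 write@6
I5 mul r2: issue@6 deps=(None,2) exec_start@6 write@9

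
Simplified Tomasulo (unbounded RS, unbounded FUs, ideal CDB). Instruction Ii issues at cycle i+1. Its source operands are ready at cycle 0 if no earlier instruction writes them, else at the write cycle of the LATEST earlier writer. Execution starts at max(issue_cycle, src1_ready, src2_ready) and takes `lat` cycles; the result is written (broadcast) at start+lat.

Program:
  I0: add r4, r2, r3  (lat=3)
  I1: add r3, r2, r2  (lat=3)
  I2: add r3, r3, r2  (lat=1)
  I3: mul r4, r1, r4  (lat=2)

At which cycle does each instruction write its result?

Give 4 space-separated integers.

Answer: 4 5 6 6

Derivation:
I0 add r4: issue@1 deps=(None,None) exec_start@1 write@4
I1 add r3: issue@2 deps=(None,None) exec_start@2 write@5
I2 add r3: issue@3 deps=(1,None) exec_start@5 write@6
I3 mul r4: issue@4 deps=(None,0) exec_start@4 write@6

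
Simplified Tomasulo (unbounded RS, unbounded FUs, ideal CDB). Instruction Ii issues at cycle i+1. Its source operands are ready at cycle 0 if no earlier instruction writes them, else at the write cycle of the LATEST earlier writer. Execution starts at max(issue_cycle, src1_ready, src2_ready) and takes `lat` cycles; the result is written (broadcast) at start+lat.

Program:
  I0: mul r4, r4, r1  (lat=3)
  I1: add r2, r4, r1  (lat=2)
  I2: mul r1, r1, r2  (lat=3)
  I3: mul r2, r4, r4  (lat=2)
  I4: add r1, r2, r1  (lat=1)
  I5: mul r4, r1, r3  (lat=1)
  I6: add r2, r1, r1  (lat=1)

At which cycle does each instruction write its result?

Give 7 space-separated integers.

I0 mul r4: issue@1 deps=(None,None) exec_start@1 write@4
I1 add r2: issue@2 deps=(0,None) exec_start@4 write@6
I2 mul r1: issue@3 deps=(None,1) exec_start@6 write@9
I3 mul r2: issue@4 deps=(0,0) exec_start@4 write@6
I4 add r1: issue@5 deps=(3,2) exec_start@9 write@10
I5 mul r4: issue@6 deps=(4,None) exec_start@10 write@11
I6 add r2: issue@7 deps=(4,4) exec_start@10 write@11

Answer: 4 6 9 6 10 11 11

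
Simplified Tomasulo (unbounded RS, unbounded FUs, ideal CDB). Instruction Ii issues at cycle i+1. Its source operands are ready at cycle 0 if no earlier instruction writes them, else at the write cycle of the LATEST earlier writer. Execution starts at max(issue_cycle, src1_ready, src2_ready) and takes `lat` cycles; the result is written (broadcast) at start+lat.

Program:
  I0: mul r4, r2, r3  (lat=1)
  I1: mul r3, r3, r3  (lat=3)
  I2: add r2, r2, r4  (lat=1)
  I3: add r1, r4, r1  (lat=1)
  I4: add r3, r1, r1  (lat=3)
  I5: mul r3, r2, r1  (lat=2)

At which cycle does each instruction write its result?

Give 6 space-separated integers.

I0 mul r4: issue@1 deps=(None,None) exec_start@1 write@2
I1 mul r3: issue@2 deps=(None,None) exec_start@2 write@5
I2 add r2: issue@3 deps=(None,0) exec_start@3 write@4
I3 add r1: issue@4 deps=(0,None) exec_start@4 write@5
I4 add r3: issue@5 deps=(3,3) exec_start@5 write@8
I5 mul r3: issue@6 deps=(2,3) exec_start@6 write@8

Answer: 2 5 4 5 8 8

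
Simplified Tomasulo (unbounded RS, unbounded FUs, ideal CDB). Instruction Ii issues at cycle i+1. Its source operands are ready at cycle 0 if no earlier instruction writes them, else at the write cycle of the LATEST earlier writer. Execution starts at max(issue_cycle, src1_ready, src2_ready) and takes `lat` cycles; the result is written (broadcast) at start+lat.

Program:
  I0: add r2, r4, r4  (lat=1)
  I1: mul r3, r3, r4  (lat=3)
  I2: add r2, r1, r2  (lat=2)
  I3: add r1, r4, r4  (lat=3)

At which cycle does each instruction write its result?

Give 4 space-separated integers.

I0 add r2: issue@1 deps=(None,None) exec_start@1 write@2
I1 mul r3: issue@2 deps=(None,None) exec_start@2 write@5
I2 add r2: issue@3 deps=(None,0) exec_start@3 write@5
I3 add r1: issue@4 deps=(None,None) exec_start@4 write@7

Answer: 2 5 5 7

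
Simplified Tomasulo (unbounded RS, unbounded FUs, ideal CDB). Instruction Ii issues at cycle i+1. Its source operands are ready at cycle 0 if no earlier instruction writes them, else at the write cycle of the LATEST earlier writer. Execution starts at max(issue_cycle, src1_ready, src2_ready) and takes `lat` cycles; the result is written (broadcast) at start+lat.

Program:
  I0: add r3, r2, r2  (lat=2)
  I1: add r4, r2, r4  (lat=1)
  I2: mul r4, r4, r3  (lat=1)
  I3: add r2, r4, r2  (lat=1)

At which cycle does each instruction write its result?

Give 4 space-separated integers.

Answer: 3 3 4 5

Derivation:
I0 add r3: issue@1 deps=(None,None) exec_start@1 write@3
I1 add r4: issue@2 deps=(None,None) exec_start@2 write@3
I2 mul r4: issue@3 deps=(1,0) exec_start@3 write@4
I3 add r2: issue@4 deps=(2,None) exec_start@4 write@5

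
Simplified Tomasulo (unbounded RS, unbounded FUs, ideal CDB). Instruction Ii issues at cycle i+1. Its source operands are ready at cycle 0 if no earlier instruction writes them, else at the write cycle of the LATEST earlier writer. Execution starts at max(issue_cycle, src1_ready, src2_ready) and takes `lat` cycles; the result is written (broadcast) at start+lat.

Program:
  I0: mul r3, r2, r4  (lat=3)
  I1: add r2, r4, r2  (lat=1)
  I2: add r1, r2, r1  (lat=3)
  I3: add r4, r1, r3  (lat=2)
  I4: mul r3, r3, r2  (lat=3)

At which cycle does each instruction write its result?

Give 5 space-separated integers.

Answer: 4 3 6 8 8

Derivation:
I0 mul r3: issue@1 deps=(None,None) exec_start@1 write@4
I1 add r2: issue@2 deps=(None,None) exec_start@2 write@3
I2 add r1: issue@3 deps=(1,None) exec_start@3 write@6
I3 add r4: issue@4 deps=(2,0) exec_start@6 write@8
I4 mul r3: issue@5 deps=(0,1) exec_start@5 write@8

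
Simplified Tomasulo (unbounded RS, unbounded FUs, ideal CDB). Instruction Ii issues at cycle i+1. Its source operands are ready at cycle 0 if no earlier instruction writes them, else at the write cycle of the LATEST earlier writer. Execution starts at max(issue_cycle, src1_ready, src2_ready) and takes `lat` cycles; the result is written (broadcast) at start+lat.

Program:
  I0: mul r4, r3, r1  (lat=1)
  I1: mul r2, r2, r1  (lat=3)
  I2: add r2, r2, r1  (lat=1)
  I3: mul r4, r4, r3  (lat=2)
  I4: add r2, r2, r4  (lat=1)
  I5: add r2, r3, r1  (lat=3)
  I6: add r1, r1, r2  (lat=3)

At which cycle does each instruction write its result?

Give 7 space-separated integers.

Answer: 2 5 6 6 7 9 12

Derivation:
I0 mul r4: issue@1 deps=(None,None) exec_start@1 write@2
I1 mul r2: issue@2 deps=(None,None) exec_start@2 write@5
I2 add r2: issue@3 deps=(1,None) exec_start@5 write@6
I3 mul r4: issue@4 deps=(0,None) exec_start@4 write@6
I4 add r2: issue@5 deps=(2,3) exec_start@6 write@7
I5 add r2: issue@6 deps=(None,None) exec_start@6 write@9
I6 add r1: issue@7 deps=(None,5) exec_start@9 write@12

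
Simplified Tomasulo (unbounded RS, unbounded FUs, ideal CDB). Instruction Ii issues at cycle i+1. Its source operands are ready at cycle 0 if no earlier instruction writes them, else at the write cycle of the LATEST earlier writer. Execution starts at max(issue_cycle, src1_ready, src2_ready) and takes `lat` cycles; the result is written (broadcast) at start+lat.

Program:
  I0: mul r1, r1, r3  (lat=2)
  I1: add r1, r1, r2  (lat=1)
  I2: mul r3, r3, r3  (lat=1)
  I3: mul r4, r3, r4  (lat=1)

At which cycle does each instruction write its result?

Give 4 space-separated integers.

Answer: 3 4 4 5

Derivation:
I0 mul r1: issue@1 deps=(None,None) exec_start@1 write@3
I1 add r1: issue@2 deps=(0,None) exec_start@3 write@4
I2 mul r3: issue@3 deps=(None,None) exec_start@3 write@4
I3 mul r4: issue@4 deps=(2,None) exec_start@4 write@5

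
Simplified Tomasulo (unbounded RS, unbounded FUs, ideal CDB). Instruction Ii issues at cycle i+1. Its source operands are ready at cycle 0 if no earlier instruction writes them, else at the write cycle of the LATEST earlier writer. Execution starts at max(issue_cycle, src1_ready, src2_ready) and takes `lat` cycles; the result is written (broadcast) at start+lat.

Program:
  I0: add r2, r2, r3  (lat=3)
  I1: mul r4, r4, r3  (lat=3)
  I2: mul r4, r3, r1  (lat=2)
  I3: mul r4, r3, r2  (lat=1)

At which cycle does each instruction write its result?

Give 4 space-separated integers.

I0 add r2: issue@1 deps=(None,None) exec_start@1 write@4
I1 mul r4: issue@2 deps=(None,None) exec_start@2 write@5
I2 mul r4: issue@3 deps=(None,None) exec_start@3 write@5
I3 mul r4: issue@4 deps=(None,0) exec_start@4 write@5

Answer: 4 5 5 5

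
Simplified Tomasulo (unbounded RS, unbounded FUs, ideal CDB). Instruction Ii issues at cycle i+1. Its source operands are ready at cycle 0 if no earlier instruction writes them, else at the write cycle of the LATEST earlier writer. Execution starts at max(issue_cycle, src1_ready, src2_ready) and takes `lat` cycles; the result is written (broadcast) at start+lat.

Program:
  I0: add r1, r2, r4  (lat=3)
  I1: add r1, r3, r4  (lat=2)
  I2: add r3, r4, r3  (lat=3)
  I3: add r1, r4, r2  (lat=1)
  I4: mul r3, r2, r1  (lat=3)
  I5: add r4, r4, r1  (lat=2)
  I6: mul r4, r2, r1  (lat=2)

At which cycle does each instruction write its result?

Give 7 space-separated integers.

I0 add r1: issue@1 deps=(None,None) exec_start@1 write@4
I1 add r1: issue@2 deps=(None,None) exec_start@2 write@4
I2 add r3: issue@3 deps=(None,None) exec_start@3 write@6
I3 add r1: issue@4 deps=(None,None) exec_start@4 write@5
I4 mul r3: issue@5 deps=(None,3) exec_start@5 write@8
I5 add r4: issue@6 deps=(None,3) exec_start@6 write@8
I6 mul r4: issue@7 deps=(None,3) exec_start@7 write@9

Answer: 4 4 6 5 8 8 9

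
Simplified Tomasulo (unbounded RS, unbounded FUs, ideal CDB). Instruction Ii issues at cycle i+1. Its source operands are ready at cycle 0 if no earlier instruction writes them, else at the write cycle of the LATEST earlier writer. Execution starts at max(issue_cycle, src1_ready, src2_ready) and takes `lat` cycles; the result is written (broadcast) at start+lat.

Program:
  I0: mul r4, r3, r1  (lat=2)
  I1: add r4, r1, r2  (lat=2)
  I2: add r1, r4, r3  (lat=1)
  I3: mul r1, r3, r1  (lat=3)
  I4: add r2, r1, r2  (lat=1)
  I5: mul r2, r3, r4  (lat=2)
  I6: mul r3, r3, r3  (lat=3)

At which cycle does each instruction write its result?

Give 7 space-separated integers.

I0 mul r4: issue@1 deps=(None,None) exec_start@1 write@3
I1 add r4: issue@2 deps=(None,None) exec_start@2 write@4
I2 add r1: issue@3 deps=(1,None) exec_start@4 write@5
I3 mul r1: issue@4 deps=(None,2) exec_start@5 write@8
I4 add r2: issue@5 deps=(3,None) exec_start@8 write@9
I5 mul r2: issue@6 deps=(None,1) exec_start@6 write@8
I6 mul r3: issue@7 deps=(None,None) exec_start@7 write@10

Answer: 3 4 5 8 9 8 10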